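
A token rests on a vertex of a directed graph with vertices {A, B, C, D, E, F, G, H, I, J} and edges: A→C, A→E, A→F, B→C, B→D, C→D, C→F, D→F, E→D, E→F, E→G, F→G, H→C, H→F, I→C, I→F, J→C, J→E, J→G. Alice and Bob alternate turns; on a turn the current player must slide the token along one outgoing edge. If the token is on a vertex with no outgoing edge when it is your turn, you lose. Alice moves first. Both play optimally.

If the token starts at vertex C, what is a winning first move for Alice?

Move to D.

Classify positions by backward induction: terminal positions (no move available) are L. From any other position, the mover wins iff some move reaches an L.
Every edge goes from a vertex to one that appears earlier in the order G, F, D, C, E, J, H, A, B, I, so processing vertices in that order labels each vertex after all of its successors.
G: no outgoing edge → L
F: reaches L-position G → W
D: only reaches F(W), which is W → L
C: reaches L-position D → W
E: reaches L-position D → W
J: reaches L-position G → W
H: only reaches C(W), F(W), all W → L
A: only reaches E(W), C(W), F(W), all W → L
B: reaches L-position D → W
I: only reaches C(W), F(W), all W → L
From C, the L positions reachable in one move are: D.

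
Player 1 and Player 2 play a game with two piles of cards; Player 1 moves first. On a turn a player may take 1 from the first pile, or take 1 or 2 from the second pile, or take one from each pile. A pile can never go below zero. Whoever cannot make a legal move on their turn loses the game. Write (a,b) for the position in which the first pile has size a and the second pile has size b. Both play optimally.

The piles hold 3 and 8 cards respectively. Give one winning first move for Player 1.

Positions with no move are L. A position that does have a move is losing for the player to move precisely when every available move leads to a winning position for the opponent. Fill in the labels:
No move ever increases a pile, so every position that can arise here has a ≤ 3 and b ≤ 8; it is enough to label the cells with 0 ≤ a ≤ 3 and 0 ≤ b ≤ 8.
Every move lowers a or b (never raises either), so fill the grid row by row in increasing a, and left to right within a row: each cell's successors are then already labelled.
      b=0  b=1  b=2  b=3  b=4  b=5  b=6  b=7  b=8
a=0:    L    W    W    L    W    W    L    W    W
a=1:    W    W    L    W    W    L    W    W    L
a=2:    L    W    W    W    L    W    W    L    W
a=3:    W    W    L    W    W    W    L    W    W
Cells with no legal move (terminal, hence L): (0,0).
The remaining L cells, each justified by listing all of its moves:
(0,3): moves to (0,2)(W), (0,1)(W); every one is W ⇒ L
(0,6): moves to (0,5)(W), (0,4)(W); every one is W ⇒ L
(1,2): moves to (0,2)(W), (1,1)(W), (1,0)(W), (0,1)(W); every one is W ⇒ L
(1,5): moves to (0,5)(W), (1,4)(W), (1,3)(W), (0,4)(W); every one is W ⇒ L
(1,8): moves to (0,8)(W), (1,7)(W), (1,6)(W), (0,7)(W); every one is W ⇒ L
(2,0): the only move is to (1,0)(W), a W ⇒ L
(2,4): moves to (1,4)(W), (2,3)(W), (2,2)(W), (1,3)(W); every one is W ⇒ L
(2,7): moves to (1,7)(W), (2,6)(W), (2,5)(W), (1,6)(W); every one is W ⇒ L
(3,2): moves to (2,2)(W), (3,1)(W), (3,0)(W), (2,1)(W); every one is W ⇒ L
(3,6): moves to (2,6)(W), (3,5)(W), (3,4)(W), (2,5)(W); every one is W ⇒ L
Every other cell has at least one move into one of the L cells above, so it is W.
From (3,8), the L positions reachable in one move are: (3,6), (2,7). Any move reaching one of these is winning.

Move to (3,6).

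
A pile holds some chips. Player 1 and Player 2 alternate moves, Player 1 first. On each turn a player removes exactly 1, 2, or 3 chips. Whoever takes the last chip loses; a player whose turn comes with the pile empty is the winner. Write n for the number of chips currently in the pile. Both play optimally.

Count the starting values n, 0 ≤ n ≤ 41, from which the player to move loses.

11

Build the W/L table. Terminal = W. A non-terminal position is W if it has a move to some L; otherwise it is L.
n=0: no move; the opponent has just taken the last chip and therefore loses → W
n=1: only reaches 0(W), which is W → L
n=2: reaches L-position 1 → W
n=3: reaches L-position 1 → W
n=4: reaches L-position 1 → W
n=5: only reaches 4(W), 3(W), 2(W), all W → L
n=6: reaches L-position 5 → W
n=7: reaches L-position 5 → W
n=8: reaches L-position 5 → W
n=9: only reaches 8(W), 7(W), 6(W), all W → L
n=10: reaches L-position 9 → W
n=11: reaches L-position 9 → W
n=12: reaches L-position 9 → W
n=13: only reaches 12(W), 11(W), 10(W), all W → L
n=14: reaches L-position 13 → W
n=15: reaches L-position 13 → W
n=16: reaches L-position 13 → W
n=17: only reaches 16(W), 15(W), 14(W), all W → L
n=18: reaches L-position 17 → W
n=19: reaches L-position 17 → W
n=20: reaches L-position 17 → W
n=21: only reaches 20(W), 19(W), 18(W), all W → L
n=22: reaches L-position 21 → W
n=23: reaches L-position 21 → W
n=24: reaches L-position 21 → W
n=25: only reaches 24(W), 23(W), 22(W), all W → L
n=26: reaches L-position 25 → W
n=27: reaches L-position 25 → W
n=28: reaches L-position 25 → W
n=29: only reaches 28(W), 27(W), 26(W), all W → L
n=30: reaches L-position 29 → W
n=31: reaches L-position 29 → W
n=32: reaches L-position 29 → W
n=33: only reaches 32(W), 31(W), 30(W), all W → L
n=34: reaches L-position 33 → W
n=35: reaches L-position 33 → W
n=36: reaches L-position 33 → W
n=37: only reaches 36(W), 35(W), 34(W), all W → L
n=38: reaches L-position 37 → W
n=39: reaches L-position 37 → W
n=40: reaches L-position 37 → W
n=41: only reaches 40(W), 39(W), 38(W), all W → L
L entries with 0 ≤ n ≤ 41: n = 1, 5, 9, 13, 17, 21, 25, 29, 33, 37, 41; that makes 11.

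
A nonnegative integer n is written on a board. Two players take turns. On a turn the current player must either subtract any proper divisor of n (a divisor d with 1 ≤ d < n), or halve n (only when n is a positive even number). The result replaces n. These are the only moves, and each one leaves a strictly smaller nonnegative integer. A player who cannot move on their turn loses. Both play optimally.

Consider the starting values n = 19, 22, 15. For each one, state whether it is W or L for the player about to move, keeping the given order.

19: L, 22: W, 15: L

Positions with no move are L. A position that does have a move is losing for the player to move precisely when every available move leads to a winning position for the opponent. Fill in the labels:
n=0: no move → L
n=1: no move → L
n=2: W (go to 1, an L position)
n=3: L (sole option 2(W) is W)
n=4: W (go to 3, an L position)
n=5: L (sole option 4(W) is W)
n=6: W (go to 3, an L position)
n=7: L (sole option 6(W) is W)
n=8: W (go to 7, an L position)
n=9: L (options 6(W), 8(W) are all W)
n=10: W (go to 5, an L position)
n=11: L (sole option 10(W) is W)
n=12: W (go to 9, an L position)
n=13: L (sole option 12(W) is W)
n=14: W (go to 7, an L position)
n=15: L (options 10(W), 12(W), 14(W) are all W)
n=16: W (go to 15, an L position)
n=17: L (sole option 16(W) is W)
n=18: W (go to 9, an L position)
n=19: L (sole option 18(W) is W)
n=20: W (go to 15, an L position)
n=21: L (options 14(W), 18(W), 20(W) are all W)
n=22: W (go to 11, an L position)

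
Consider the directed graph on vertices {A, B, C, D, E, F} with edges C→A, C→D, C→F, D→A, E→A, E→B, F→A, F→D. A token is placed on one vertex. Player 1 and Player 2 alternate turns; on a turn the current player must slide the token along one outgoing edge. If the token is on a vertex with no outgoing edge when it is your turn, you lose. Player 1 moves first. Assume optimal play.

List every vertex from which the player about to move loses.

Positions with no move are L. A position that does have a move is losing for the player to move precisely when every available move leads to a winning position for the opponent. Fill in the labels:
Every edge goes from a vertex to one that appears earlier in the order A, B, E, D, F, C, so processing vertices in that order labels each vertex after all of its successors.
A: no outgoing edge → L
B: no outgoing edge → L
E: reaches L-position B → W
D: reaches L-position A → W
F: reaches L-position A → W
C: reaches L-position A → W
Reading off the rows marked L gives the requested list; there are 2 such vertices.

A, B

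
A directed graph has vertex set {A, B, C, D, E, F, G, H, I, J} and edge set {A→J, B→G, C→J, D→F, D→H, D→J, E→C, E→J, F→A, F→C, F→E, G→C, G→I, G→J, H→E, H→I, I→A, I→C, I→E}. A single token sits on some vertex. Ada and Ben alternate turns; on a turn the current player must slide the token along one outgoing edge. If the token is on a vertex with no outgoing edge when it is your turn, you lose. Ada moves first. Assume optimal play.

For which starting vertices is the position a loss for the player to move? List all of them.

B, F, I, J

Positions with no move are L. A position that does have a move is losing for the player to move precisely when every available move leads to a winning position for the opponent. Fill in the labels:
Every edge goes from a vertex to one that appears earlier in the order J, C, A, E, I, G, F, B, H, D, so processing vertices in that order labels each vertex after all of its successors.
J: no outgoing edge → L
C: reaches L-position J → W
A: reaches L-position J → W
E: reaches L-position J → W
I: only reaches E(W), A(W), C(W), all W → L
G: reaches L-position I → W
F: only reaches E(W), A(W), C(W), all W → L
B: only reaches G(W), which is W → L
H: reaches L-position I → W
D: reaches L-position F → W
Reading off the rows marked L gives the requested list; there are 4 such vertices.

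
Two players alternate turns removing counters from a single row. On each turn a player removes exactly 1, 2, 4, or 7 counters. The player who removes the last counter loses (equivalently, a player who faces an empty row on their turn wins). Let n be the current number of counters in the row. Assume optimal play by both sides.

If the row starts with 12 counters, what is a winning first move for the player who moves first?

Remove 2, leaving 10.

Work bottom-up. With no move the player to move wins. Otherwise the position is W if at least one move leads to an L position for the opponent, and L if every move leads to a W.
n=0: no move; the opponent has just taken the last counter and therefore loses → W
n=1: only reaches 0(W), which is W → L
n=2: reaches L-position 1 → W
n=3: reaches L-position 1 → W
n=4: only reaches 3(W), 2(W), 0(W), all W → L
n=5: reaches L-position 4 → W
n=6: reaches L-position 4 → W
n=7: only reaches 6(W), 5(W), 3(W), 0(W), all W → L
n=8: reaches L-position 7 → W
n=9: reaches L-position 7 → W
n=10: only reaches 9(W), 8(W), 6(W), 3(W), all W → L
n=11: reaches L-position 10 → W
n=12: reaches L-position 10 → W
From 12, the L positions reachable in one move are: 10.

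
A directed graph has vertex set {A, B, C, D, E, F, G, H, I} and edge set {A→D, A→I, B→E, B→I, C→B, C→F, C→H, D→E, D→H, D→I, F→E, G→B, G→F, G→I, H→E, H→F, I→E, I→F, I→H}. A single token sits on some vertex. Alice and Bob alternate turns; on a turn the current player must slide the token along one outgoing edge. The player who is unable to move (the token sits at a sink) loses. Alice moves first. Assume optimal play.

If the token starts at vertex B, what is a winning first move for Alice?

Compute win/loss labels from the base case upward. A position with no move is L. Any other position is W if it can reach an L in one move, else L.
Every edge goes from a vertex to one that appears earlier in the order E, F, H, I, B, D, C, G, A, so processing vertices in that order labels each vertex after all of its successors.
E: no outgoing edge → L
F: reaches L-position E → W
H: reaches L-position E → W
I: reaches L-position E → W
B: reaches L-position E → W
D: reaches L-position E → W
C: only reaches B(W), H(W), F(W), all W → L
G: only reaches B(W), I(W), F(W), all W → L
A: only reaches D(W), I(W), all W → L
From B, the L positions reachable in one move are: E.

Move to E.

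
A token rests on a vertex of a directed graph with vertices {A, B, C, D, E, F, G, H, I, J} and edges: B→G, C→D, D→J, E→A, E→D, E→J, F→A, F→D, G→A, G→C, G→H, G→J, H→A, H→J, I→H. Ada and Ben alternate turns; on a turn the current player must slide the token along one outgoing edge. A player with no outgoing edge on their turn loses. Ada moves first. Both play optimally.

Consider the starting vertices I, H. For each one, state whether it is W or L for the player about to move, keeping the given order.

Work bottom-up. With no move the player to move loses. Otherwise the position is W if at least one move leads to an L position for the opponent, and L if every move leads to a W.
Every edge goes from a vertex to one that appears earlier in the order A, J, D, E, H, C, G, F, B, I, so processing vertices in that order labels each vertex after all of its successors.
A: no outgoing edge → L
J: no outgoing edge → L
D: can move to J, which is L ⇒ W
E: can move to J, which is L ⇒ W
H: can move to J, which is L ⇒ W
C: the only move is to D(W), a W ⇒ L
G: can move to C, which is L ⇒ W
F: can move to A, which is L ⇒ W
B: the only move is to G(W), a W ⇒ L
I: the only move is to H(W), a W ⇒ L

I: L, H: W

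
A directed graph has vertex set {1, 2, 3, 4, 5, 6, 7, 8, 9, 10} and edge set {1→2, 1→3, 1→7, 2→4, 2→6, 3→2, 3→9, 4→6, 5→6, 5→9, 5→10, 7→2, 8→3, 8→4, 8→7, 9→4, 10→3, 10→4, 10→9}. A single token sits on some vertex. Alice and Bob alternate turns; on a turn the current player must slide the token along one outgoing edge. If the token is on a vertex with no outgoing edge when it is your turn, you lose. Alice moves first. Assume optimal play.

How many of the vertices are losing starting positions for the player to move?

3

Compute win/loss labels from the base case upward. A position with no move is L. Any other position is W if it can reach an L in one move, else L.
Every edge goes from a vertex to one that appears earlier in the order 6, 4, 2, 9, 3, 10, 7, 5, 1, 8, so processing vertices in that order labels each vertex after all of its successors.
6: no outgoing edge → L
4: can move to 6, which is L ⇒ W
2: can move to 6, which is L ⇒ W
9: the only move is to 4(W), a W ⇒ L
3: can move to 9, which is L ⇒ W
10: can move to 9, which is L ⇒ W
7: the only move is to 2(W), a W ⇒ L
5: can move to 9, which is L ⇒ W
1: can move to 7, which is L ⇒ W
8: can move to 7, which is L ⇒ W
The L vertices are 6, 7, 9; that is 3 in all.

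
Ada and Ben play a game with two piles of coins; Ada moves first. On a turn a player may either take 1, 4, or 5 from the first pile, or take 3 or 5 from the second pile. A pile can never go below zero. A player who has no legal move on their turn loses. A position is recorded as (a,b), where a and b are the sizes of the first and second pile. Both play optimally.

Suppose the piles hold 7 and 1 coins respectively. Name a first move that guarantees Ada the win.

Classify positions by backward induction: terminal positions (no move available) are L. From any other position, the mover wins iff some move reaches an L.
No move ever increases a pile, so every position that can arise here has a ≤ 7 and b ≤ 1; it is enough to label the cells with 0 ≤ a ≤ 7 and 0 ≤ b ≤ 1.
Every move lowers a or b (never raises either), so fill the grid row by row in increasing a, and left to right within a row: each cell's successors are then already labelled.
      b=0  b=1
a=0:    L    L
a=1:    W    W
a=2:    L    L
a=3:    W    W
a=4:    W    W
a=5:    W    W
a=6:    W    W
a=7:    W    W
Cells with no legal move (terminal, hence L): (0,0), (0,1).
The remaining L cells, each justified by listing all of its moves:
(2,0): →(1,0)(W) only, which is W, so L
(2,1): →(1,1)(W) only, which is W, so L
Every other cell has at least one move into one of the L cells above, so it is W.
From (7,1), the L positions reachable in one move are: (2,1).

Move to (2,1).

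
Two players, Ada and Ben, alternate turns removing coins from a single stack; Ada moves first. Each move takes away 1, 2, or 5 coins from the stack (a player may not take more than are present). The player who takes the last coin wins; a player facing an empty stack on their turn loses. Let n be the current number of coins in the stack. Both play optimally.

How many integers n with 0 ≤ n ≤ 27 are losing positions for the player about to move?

Work bottom-up. With no move the player to move loses. Otherwise the position is W if at least one move leads to an L position for the opponent, and L if every move leads to a W.
n=0: no move → L
n=1: →0(L), so W
n=2: →0(L), so W
n=3: →2(W), 1(W) — all W, so L
n=4: →3(L), so W
n=5: →3(L), so W
n=6: →5(W), 4(W), 1(W) — all W, so L
n=7: →6(L), so W
n=8: →6(L), so W
n=9: →8(W), 7(W), 4(W) — all W, so L
n=10: →9(L), so W
n=11: →9(L), so W
n=12: →11(W), 10(W), 7(W) — all W, so L
n=13: →12(L), so W
n=14: →12(L), so W
n=15: →14(W), 13(W), 10(W) — all W, so L
n=16: →15(L), so W
n=17: →15(L), so W
n=18: →17(W), 16(W), 13(W) — all W, so L
n=19: →18(L), so W
n=20: →18(L), so W
n=21: →20(W), 19(W), 16(W) — all W, so L
n=22: →21(L), so W
n=23: →21(L), so W
n=24: →23(W), 22(W), 19(W) — all W, so L
n=25: →24(L), so W
n=26: →24(L), so W
n=27: →26(W), 25(W), 22(W) — all W, so L
L entries with 0 ≤ n ≤ 27: n = 0, 3, 6, 9, 12, 15, 18, 21, 24, 27; that makes 10.

10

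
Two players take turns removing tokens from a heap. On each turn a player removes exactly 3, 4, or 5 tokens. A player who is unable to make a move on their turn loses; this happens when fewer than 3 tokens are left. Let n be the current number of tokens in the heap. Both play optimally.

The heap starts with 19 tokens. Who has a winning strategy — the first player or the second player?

Positions with no move are L. A position that does have a move is losing for the player to move precisely when every available move leads to a winning position for the opponent. Fill in the labels:
n=0: no move → L
n=1: no move → L
n=2: no move → L
n=3: reaches L-position 0 → W
n=4: reaches L-position 1 → W
n=5: reaches L-position 2 → W
n=6: reaches L-position 2 → W
n=7: reaches L-position 2 → W
n=8: only reaches 5(W), 4(W), 3(W), all W → L
n=9: only reaches 6(W), 5(W), 4(W), all W → L
n=10: only reaches 7(W), 6(W), 5(W), all W → L
n=11: reaches L-position 8 → W
n=12: reaches L-position 9 → W
n=13: reaches L-position 10 → W
n=14: reaches L-position 10 → W
n=15: reaches L-position 10 → W
n=16: only reaches 13(W), 12(W), 11(W), all W → L
n=17: only reaches 14(W), 13(W), 12(W), all W → L
n=18: only reaches 15(W), 14(W), 13(W), all W → L
n=19: reaches L-position 16 → W
The starting position 19 is W: the player to move should remove 3, leaving 16, handing over an L position.

The first player wins.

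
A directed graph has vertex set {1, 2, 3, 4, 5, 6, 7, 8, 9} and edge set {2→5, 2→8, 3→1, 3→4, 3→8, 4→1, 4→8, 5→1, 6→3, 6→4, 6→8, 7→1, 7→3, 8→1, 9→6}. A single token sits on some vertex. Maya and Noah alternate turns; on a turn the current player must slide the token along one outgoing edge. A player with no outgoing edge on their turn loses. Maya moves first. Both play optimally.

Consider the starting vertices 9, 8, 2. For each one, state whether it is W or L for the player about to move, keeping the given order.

9: W, 8: W, 2: L

Build the W/L table. Terminal = L. A non-terminal position is W if it has a move to some L; otherwise it is L.
Every edge goes from a vertex to one that appears earlier in the order 1, 8, 4, 3, 7, 5, 6, 2, 9, so processing vertices in that order labels each vertex after all of its successors.
1: no outgoing edge → L
8: →1(L), so W
4: →1(L), so W
3: →1(L), so W
7: →1(L), so W
5: →1(L), so W
6: →3(W), 4(W), 8(W) — all W, so L
2: →5(W), 8(W) — all W, so L
9: →6(L), so W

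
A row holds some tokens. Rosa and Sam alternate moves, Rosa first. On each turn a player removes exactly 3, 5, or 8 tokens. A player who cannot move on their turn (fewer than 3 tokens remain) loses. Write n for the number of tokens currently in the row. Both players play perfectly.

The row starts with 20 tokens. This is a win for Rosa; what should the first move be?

Remove 8, leaving 12.

Classify positions by backward induction: terminal positions (no move available) are L. From any other position, the mover wins iff some move reaches an L.
n=0: no move → L
n=1: no move → L
n=2: no move → L
n=3: reaches L-position 0 → W
n=4: reaches L-position 1 → W
n=5: reaches L-position 2 → W
n=6: reaches L-position 1 → W
n=7: reaches L-position 2 → W
n=8: reaches L-position 0 → W
n=9: reaches L-position 1 → W
n=10: reaches L-position 2 → W
n=11: only reaches 8(W), 6(W), 3(W), all W → L
n=12: only reaches 9(W), 7(W), 4(W), all W → L
n=13: only reaches 10(W), 8(W), 5(W), all W → L
n=14: reaches L-position 11 → W
n=15: reaches L-position 12 → W
n=16: reaches L-position 13 → W
n=17: reaches L-position 12 → W
n=18: reaches L-position 13 → W
n=19: reaches L-position 11 → W
n=20: reaches L-position 12 → W
From 20, the L positions reachable in one move are: 12.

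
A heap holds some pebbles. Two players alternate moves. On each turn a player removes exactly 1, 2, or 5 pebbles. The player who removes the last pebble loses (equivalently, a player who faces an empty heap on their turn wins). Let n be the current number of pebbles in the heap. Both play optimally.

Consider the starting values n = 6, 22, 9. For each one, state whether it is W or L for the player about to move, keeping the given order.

6: W, 22: L, 9: W

Work bottom-up. With no move the player to move wins. Otherwise the position is W if at least one move leads to an L position for the opponent, and L if every move leads to a W.
n=0: no move; the opponent has just taken the last pebble and therefore loses → W
n=1: →0(W) only, which is W, so L
n=2: →1(L), so W
n=3: →1(L), so W
n=4: →3(W), 2(W) — all W, so L
n=5: →4(L), so W
n=6: →4(L), so W
n=7: →6(W), 5(W), 2(W) — all W, so L
n=8: →7(L), so W
n=9: →7(L), so W
n=10: →9(W), 8(W), 5(W) — all W, so L
n=11: →10(L), so W
n=12: →10(L), so W
n=13: →12(W), 11(W), 8(W) — all W, so L
n=14: →13(L), so W
n=15: →13(L), so W
n=16: →15(W), 14(W), 11(W) — all W, so L
n=17: →16(L), so W
n=18: →16(L), so W
n=19: →18(W), 17(W), 14(W) — all W, so L
n=20: →19(L), so W
n=21: →19(L), so W
n=22: →21(W), 20(W), 17(W) — all W, so L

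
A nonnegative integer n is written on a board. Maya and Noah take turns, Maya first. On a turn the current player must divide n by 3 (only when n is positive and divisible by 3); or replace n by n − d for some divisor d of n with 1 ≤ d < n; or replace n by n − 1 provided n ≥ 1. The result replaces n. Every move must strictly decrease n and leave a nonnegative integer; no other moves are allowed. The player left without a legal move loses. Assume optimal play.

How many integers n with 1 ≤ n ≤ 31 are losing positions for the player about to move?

12

Build the W/L table. Terminal = L. A non-terminal position is W if it has a move to some L; otherwise it is L.
n=0: no move → L
n=1: W (go to 0, an L position)
n=2: L (sole option 1(W) is W)
n=3: W (go to 2, an L position)
n=4: W (go to 2, an L position)
n=5: L (sole option 4(W) is W)
n=6: W (go to 2, an L position)
n=7: L (sole option 6(W) is W)
n=8: W (go to 7, an L position)
n=9: L (options 3(W), 6(W), 8(W) are all W)
n=10: W (go to 5, an L position)
n=11: L (sole option 10(W) is W)
n=12: W (go to 9, an L position)
n=13: L (sole option 12(W) is W)
n=14: W (go to 7, an L position)
n=15: W (go to 5, an L position)
n=16: L (options 8(W), 12(W), 14(W), 15(W) are all W)
n=17: W (go to 16, an L position)
n=18: W (go to 9, an L position)
n=19: L (sole option 18(W) is W)
n=20: W (go to 16, an L position)
n=21: W (go to 7, an L position)
n=22: W (go to 11, an L position)
n=23: L (sole option 22(W) is W)
n=24: W (go to 16, an L position)
n=25: L (options 20(W), 24(W) are all W)
n=26: W (go to 13, an L position)
n=27: W (go to 9, an L position)
n=28: L (options 14(W), 21(W), 24(W), 26(W), 27(W) are all W)
n=29: W (go to 28, an L position)
n=30: W (go to 25, an L position)
n=31: L (sole option 30(W) is W)
L entries with 1 ≤ n ≤ 31 (n=0 is outside the asked range and is not counted): n = 2, 5, 7, 9, 11, 13, 16, 19, 23, 25, 28, 31; that makes 12.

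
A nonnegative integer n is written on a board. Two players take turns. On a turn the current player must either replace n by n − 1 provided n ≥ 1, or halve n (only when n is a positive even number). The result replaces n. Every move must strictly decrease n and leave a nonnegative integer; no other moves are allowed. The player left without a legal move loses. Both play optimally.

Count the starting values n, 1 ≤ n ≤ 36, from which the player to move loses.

17

Work bottom-up. With no move the player to move loses. Otherwise the position is W if at least one move leads to an L position for the opponent, and L if every move leads to a W.
n=0: no move → L
n=1: →0(L), so W
n=2: →1(W) only, which is W, so L
n=3: →2(L), so W
n=4: →2(L), so W
n=5: →4(W) only, which is W, so L
n=6: →5(L), so W
n=7: →6(W) only, which is W, so L
n=8: →7(L), so W
n=9: →8(W) only, which is W, so L
n=10: →5(L), so W
n=11: →10(W) only, which is W, so L
n=12: →11(L), so W
n=13: →12(W) only, which is W, so L
n=14: →7(L), so W
n=15: →14(W) only, which is W, so L
n=16: →15(L), so W
n=17: →16(W) only, which is W, so L
n=18: →9(L), so W
n=19: →18(W) only, which is W, so L
n=20: →19(L), so W
n=21: →20(W) only, which is W, so L
n=22: →11(L), so W
n=23: →22(W) only, which is W, so L
n=24: →23(L), so W
n=25: →24(W) only, which is W, so L
n=26: →13(L), so W
n=27: →26(W) only, which is W, so L
n=28: →27(L), so W
n=29: →28(W) only, which is W, so L
n=30: →15(L), so W
n=31: →30(W) only, which is W, so L
n=32: →31(L), so W
n=33: →32(W) only, which is W, so L
n=34: →17(L), so W
n=35: →34(W) only, which is W, so L
n=36: →35(L), so W
L entries with 1 ≤ n ≤ 36 (n=0 is outside the asked range and is not counted): n = 2, 5, 7, 9, 11, 13, 15, 17, 19, 21, 23, 25, 27, 29, 31, 33, 35; that makes 17.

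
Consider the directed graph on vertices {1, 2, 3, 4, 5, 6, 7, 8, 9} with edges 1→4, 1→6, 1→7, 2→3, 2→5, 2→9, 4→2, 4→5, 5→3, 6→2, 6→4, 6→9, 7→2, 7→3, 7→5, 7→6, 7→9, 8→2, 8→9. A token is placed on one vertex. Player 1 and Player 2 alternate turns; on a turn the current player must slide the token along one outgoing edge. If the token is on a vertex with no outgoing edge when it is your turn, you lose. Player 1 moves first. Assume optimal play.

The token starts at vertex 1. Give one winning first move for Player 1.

Positions with no move are L. A position that does have a move is losing for the player to move precisely when every available move leads to a winning position for the opponent. Fill in the labels:
Every edge goes from a vertex to one that appears earlier in the order 3, 9, 5, 2, 4, 6, 7, 1, 8, so processing vertices in that order labels each vertex after all of its successors.
3: no outgoing edge → L
9: no outgoing edge → L
5: →3(L), so W
2: →9(L), so W
4: →2(W), 5(W) — all W, so L
6: →4(L), so W
7: →9(L), so W
1: →4(L), so W
8: →9(L), so W
From 1, the L positions reachable in one move are: 4.

Move to 4.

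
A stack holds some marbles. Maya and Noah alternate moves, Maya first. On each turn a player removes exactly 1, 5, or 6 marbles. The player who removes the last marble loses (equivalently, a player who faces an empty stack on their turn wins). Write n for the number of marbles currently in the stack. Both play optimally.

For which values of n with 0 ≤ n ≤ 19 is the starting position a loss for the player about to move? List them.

1, 3, 5, 12, 14, 16

Classify positions by backward induction: terminal positions (no move available) are W. From any other position, the mover wins iff some move reaches an L.
n=0: no move; the opponent has just taken the last marble and therefore loses → W
n=1: the only move is to 0(W), a W ⇒ L
n=2: can move to 1, which is L ⇒ W
n=3: the only move is to 2(W), a W ⇒ L
n=4: can move to 3, which is L ⇒ W
n=5: moves to 4(W), 0(W); every one is W ⇒ L
n=6: can move to 5, which is L ⇒ W
n=7: can move to 1, which is L ⇒ W
n=8: can move to 3, which is L ⇒ W
n=9: can move to 3, which is L ⇒ W
n=10: can move to 5, which is L ⇒ W
n=11: can move to 5, which is L ⇒ W
n=12: moves to 11(W), 7(W), 6(W); every one is W ⇒ L
n=13: can move to 12, which is L ⇒ W
n=14: moves to 13(W), 9(W), 8(W); every one is W ⇒ L
n=15: can move to 14, which is L ⇒ W
n=16: moves to 15(W), 11(W), 10(W); every one is W ⇒ L
n=17: can move to 16, which is L ⇒ W
n=18: can move to 12, which is L ⇒ W
n=19: can move to 14, which is L ⇒ W
The losing starting values of n are exactly the entries labelled L in this table (6 of them).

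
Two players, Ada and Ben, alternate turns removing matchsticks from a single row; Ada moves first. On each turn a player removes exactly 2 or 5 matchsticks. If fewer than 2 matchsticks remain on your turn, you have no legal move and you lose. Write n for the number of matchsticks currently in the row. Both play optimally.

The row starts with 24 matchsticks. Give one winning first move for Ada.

Build the W/L table. Terminal = L. A non-terminal position is W if it has a move to some L; otherwise it is L.
n=0: no move → L
n=1: no move → L
n=2: can move to 0, which is L ⇒ W
n=3: can move to 1, which is L ⇒ W
n=4: the only move is to 2(W), a W ⇒ L
n=5: can move to 0, which is L ⇒ W
n=6: can move to 4, which is L ⇒ W
n=7: moves to 5(W), 2(W); every one is W ⇒ L
n=8: moves to 6(W), 3(W); every one is W ⇒ L
n=9: can move to 7, which is L ⇒ W
n=10: can move to 8, which is L ⇒ W
n=11: moves to 9(W), 6(W); every one is W ⇒ L
n=12: can move to 7, which is L ⇒ W
n=13: can move to 11, which is L ⇒ W
n=14: moves to 12(W), 9(W); every one is W ⇒ L
n=15: moves to 13(W), 10(W); every one is W ⇒ L
n=16: can move to 14, which is L ⇒ W
n=17: can move to 15, which is L ⇒ W
n=18: moves to 16(W), 13(W); every one is W ⇒ L
n=19: can move to 14, which is L ⇒ W
n=20: can move to 18, which is L ⇒ W
n=21: moves to 19(W), 16(W); every one is W ⇒ L
n=22: moves to 20(W), 17(W); every one is W ⇒ L
n=23: can move to 21, which is L ⇒ W
n=24: can move to 22, which is L ⇒ W
From 24, the L positions reachable in one move are: 22.

Remove 2, leaving 22.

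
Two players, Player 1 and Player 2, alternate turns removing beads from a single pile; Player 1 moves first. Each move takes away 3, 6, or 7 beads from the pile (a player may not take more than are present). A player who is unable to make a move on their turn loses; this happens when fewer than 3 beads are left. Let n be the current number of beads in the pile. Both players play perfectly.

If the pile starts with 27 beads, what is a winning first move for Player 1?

Remove 6, leaving 21.

Classify positions by backward induction: terminal positions (no move available) are L. From any other position, the mover wins iff some move reaches an L.
n=0: no move → L
n=1: no move → L
n=2: no move → L
n=3: can move to 0, which is L ⇒ W
n=4: can move to 1, which is L ⇒ W
n=5: can move to 2, which is L ⇒ W
n=6: can move to 0, which is L ⇒ W
n=7: can move to 1, which is L ⇒ W
n=8: can move to 2, which is L ⇒ W
n=9: can move to 2, which is L ⇒ W
n=10: moves to 7(W), 4(W), 3(W); every one is W ⇒ L
n=11: moves to 8(W), 5(W), 4(W); every one is W ⇒ L
n=12: moves to 9(W), 6(W), 5(W); every one is W ⇒ L
n=13: can move to 10, which is L ⇒ W
n=14: can move to 11, which is L ⇒ W
n=15: can move to 12, which is L ⇒ W
n=16: can move to 10, which is L ⇒ W
n=17: can move to 11, which is L ⇒ W
n=18: can move to 12, which is L ⇒ W
n=19: can move to 12, which is L ⇒ W
n=20: moves to 17(W), 14(W), 13(W); every one is W ⇒ L
n=21: moves to 18(W), 15(W), 14(W); every one is W ⇒ L
n=22: moves to 19(W), 16(W), 15(W); every one is W ⇒ L
n=23: can move to 20, which is L ⇒ W
n=24: can move to 21, which is L ⇒ W
n=25: can move to 22, which is L ⇒ W
n=26: can move to 20, which is L ⇒ W
n=27: can move to 21, which is L ⇒ W
From 27, the L positions reachable in one move are: 21, 20. Any move reaching one of these is winning.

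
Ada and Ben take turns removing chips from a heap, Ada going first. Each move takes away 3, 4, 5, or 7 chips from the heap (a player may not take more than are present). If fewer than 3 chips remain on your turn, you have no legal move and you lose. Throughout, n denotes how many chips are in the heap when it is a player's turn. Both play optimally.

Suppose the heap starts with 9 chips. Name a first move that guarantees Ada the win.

Compute win/loss labels from the base case upward. A position with no move is L. Any other position is W if it can reach an L in one move, else L.
n=0: no move → L
n=1: no move → L
n=2: no move → L
n=3: W (go to 0, an L position)
n=4: W (go to 1, an L position)
n=5: W (go to 2, an L position)
n=6: W (go to 2, an L position)
n=7: W (go to 2, an L position)
n=8: W (go to 1, an L position)
n=9: W (go to 2, an L position)
From 9, the L positions reachable in one move are: 2.

Remove 7, leaving 2.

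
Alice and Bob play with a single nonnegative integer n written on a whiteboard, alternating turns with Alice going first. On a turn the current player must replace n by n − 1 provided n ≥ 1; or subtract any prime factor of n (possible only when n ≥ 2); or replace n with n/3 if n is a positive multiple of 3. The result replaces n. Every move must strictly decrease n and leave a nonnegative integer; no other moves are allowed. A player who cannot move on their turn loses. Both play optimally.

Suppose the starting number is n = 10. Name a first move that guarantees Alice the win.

Label each position W (a win for the player to move) or L (a loss). A position with no legal move is L; any other position is W exactly when some move reaches an L, and L when every move reaches a W.
n=0: no move → L
n=1: reaches L-position 0 → W
n=2: reaches L-position 0 → W
n=3: reaches L-position 0 → W
n=4: only reaches 2(W), 3(W), all W → L
n=5: reaches L-position 0 → W
n=6: reaches L-position 4 → W
n=7: reaches L-position 0 → W
n=8: only reaches 6(W), 7(W), all W → L
n=9: reaches L-position 8 → W
n=10: reaches L-position 8 → W
From 10, the L positions reachable in one move are: 8.

Move to 8.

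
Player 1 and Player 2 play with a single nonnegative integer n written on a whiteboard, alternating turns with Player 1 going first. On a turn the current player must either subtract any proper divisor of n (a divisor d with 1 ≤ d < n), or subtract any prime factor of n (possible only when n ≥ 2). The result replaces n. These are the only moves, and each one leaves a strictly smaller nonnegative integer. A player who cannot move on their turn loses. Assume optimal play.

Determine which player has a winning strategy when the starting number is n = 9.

Player 2 wins.

Positions with no move are L. A position that does have a move is losing for the player to move precisely when every available move leads to a winning position for the opponent. Fill in the labels:
n=0: no move → L
n=1: no move → L
n=2: →0(L), so W
n=3: →0(L), so W
n=4: →2(W), 3(W) — all W, so L
n=5: →0(L), so W
n=6: →4(L), so W
n=7: →0(L), so W
n=8: →4(L), so W
n=9: →6(W), 8(W) — all W, so L
The starting position 9 is L: whatever Player 1 does, the opponent receives a W position.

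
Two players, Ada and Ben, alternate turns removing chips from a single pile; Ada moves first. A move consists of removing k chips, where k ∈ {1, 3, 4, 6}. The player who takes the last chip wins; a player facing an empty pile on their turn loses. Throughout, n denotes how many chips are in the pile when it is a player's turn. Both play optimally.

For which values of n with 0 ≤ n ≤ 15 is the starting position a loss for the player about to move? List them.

Label each position W (a win for the player to move) or L (a loss). A position with no legal move is L; any other position is W exactly when some move reaches an L, and L when every move reaches a W.
n=0: no move → L
n=1: can move to 0, which is L ⇒ W
n=2: the only move is to 1(W), a W ⇒ L
n=3: can move to 2, which is L ⇒ W
n=4: can move to 0, which is L ⇒ W
n=5: can move to 2, which is L ⇒ W
n=6: can move to 2, which is L ⇒ W
n=7: moves to 6(W), 4(W), 3(W), 1(W); every one is W ⇒ L
n=8: can move to 7, which is L ⇒ W
n=9: moves to 8(W), 6(W), 5(W), 3(W); every one is W ⇒ L
n=10: can move to 9, which is L ⇒ W
n=11: can move to 7, which is L ⇒ W
n=12: can move to 9, which is L ⇒ W
n=13: can move to 9, which is L ⇒ W
n=14: moves to 13(W), 11(W), 10(W), 8(W); every one is W ⇒ L
n=15: can move to 14, which is L ⇒ W
The losing starting values of n are exactly the entries labelled L in this table (5 of them).

0, 2, 7, 9, 14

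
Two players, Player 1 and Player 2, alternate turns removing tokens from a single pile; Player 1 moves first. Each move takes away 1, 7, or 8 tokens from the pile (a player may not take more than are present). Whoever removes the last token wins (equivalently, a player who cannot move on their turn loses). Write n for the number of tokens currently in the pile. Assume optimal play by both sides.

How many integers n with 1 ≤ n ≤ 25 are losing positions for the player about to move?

Use the standard recursion: the mover loses at a terminal position; elsewhere, the mover wins exactly when some move hands the opponent an L position.
n=0: no move → L
n=1: reaches L-position 0 → W
n=2: only reaches 1(W), which is W → L
n=3: reaches L-position 2 → W
n=4: only reaches 3(W), which is W → L
n=5: reaches L-position 4 → W
n=6: only reaches 5(W), which is W → L
n=7: reaches L-position 6 → W
n=8: reaches L-position 0 → W
n=9: reaches L-position 2 → W
n=10: reaches L-position 2 → W
n=11: reaches L-position 4 → W
n=12: reaches L-position 4 → W
n=13: reaches L-position 6 → W
n=14: reaches L-position 6 → W
n=15: only reaches 14(W), 8(W), 7(W), all W → L
n=16: reaches L-position 15 → W
n=17: only reaches 16(W), 10(W), 9(W), all W → L
n=18: reaches L-position 17 → W
n=19: only reaches 18(W), 12(W), 11(W), all W → L
n=20: reaches L-position 19 → W
n=21: only reaches 20(W), 14(W), 13(W), all W → L
n=22: reaches L-position 21 → W
n=23: reaches L-position 15 → W
n=24: reaches L-position 17 → W
n=25: reaches L-position 17 → W
L entries with 1 ≤ n ≤ 25 (n=0 is outside the asked range and is not counted): n = 2, 4, 6, 15, 17, 19, 21; that makes 7.

7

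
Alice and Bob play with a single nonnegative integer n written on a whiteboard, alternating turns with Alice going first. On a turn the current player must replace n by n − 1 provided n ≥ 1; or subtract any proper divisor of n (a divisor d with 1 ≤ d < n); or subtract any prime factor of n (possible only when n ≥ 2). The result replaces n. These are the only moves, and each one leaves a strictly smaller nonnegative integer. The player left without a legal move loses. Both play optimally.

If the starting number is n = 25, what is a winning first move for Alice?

Move to 20.

Positions with no move are L. A position that does have a move is losing for the player to move precisely when every available move leads to a winning position for the opponent. Fill in the labels:
n=0: no move → L
n=1: W (go to 0, an L position)
n=2: W (go to 0, an L position)
n=3: W (go to 0, an L position)
n=4: L (options 2(W), 3(W) are all W)
n=5: W (go to 0, an L position)
n=6: W (go to 4, an L position)
n=7: W (go to 0, an L position)
n=8: W (go to 4, an L position)
n=9: L (options 6(W), 8(W) are all W)
n=10: W (go to 9, an L position)
n=11: W (go to 0, an L position)
n=12: W (go to 9, an L position)
n=13: W (go to 0, an L position)
n=14: L (options 7(W), 12(W), 13(W) are all W)
n=15: W (go to 14, an L position)
n=16: W (go to 14, an L position)
n=17: W (go to 0, an L position)
n=18: W (go to 9, an L position)
n=19: W (go to 0, an L position)
n=20: L (options 10(W), 15(W), 16(W), 18(W), 19(W) are all W)
n=21: W (go to 14, an L position)
n=22: W (go to 20, an L position)
n=23: W (go to 0, an L position)
n=24: W (go to 20, an L position)
n=25: W (go to 20, an L position)
From 25, the L positions reachable in one move are: 20.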